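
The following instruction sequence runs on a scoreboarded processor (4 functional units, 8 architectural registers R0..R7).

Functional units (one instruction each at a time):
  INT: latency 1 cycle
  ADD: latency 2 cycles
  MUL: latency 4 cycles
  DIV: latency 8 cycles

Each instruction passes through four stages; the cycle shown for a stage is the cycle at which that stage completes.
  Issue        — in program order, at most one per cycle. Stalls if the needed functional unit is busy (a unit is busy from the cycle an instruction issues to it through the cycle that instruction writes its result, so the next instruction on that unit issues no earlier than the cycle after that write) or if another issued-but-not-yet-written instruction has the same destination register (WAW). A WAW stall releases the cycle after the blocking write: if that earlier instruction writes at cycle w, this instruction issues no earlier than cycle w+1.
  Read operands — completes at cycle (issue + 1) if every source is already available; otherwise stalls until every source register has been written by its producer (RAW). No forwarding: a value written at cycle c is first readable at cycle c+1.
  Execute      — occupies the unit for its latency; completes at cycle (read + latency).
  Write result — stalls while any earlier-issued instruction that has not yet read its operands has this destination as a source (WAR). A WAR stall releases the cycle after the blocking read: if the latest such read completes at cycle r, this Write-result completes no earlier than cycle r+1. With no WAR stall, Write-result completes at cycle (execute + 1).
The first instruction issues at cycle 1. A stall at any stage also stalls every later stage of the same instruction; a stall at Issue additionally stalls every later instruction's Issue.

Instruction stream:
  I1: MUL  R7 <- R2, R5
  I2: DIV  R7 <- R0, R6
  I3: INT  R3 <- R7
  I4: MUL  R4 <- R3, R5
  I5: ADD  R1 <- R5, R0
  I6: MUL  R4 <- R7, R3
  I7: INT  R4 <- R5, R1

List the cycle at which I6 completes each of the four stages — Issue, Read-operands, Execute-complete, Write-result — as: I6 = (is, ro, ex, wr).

I6 = (28, 29, 33, 34)

c1: I1 dispatched to MUL
c2: I1 operands ready
c6: I1 complete
c7: R7←I1
c8: I2 dispatched to DIV
c9: I2 operands ready, I3 dispatched to INT
c10: I4 dispatched to MUL
c11: I5 dispatched to ADD
c12: I5 operands ready
c14: I5 complete
c15: R1←I5
c17: I2 complete
c18: R7←I2
c19: I3 operands ready
c20: I3 complete
c21: R3←I3
c22: I4 operands ready
c26: I4 complete
c27: R4←I4
c28: I6 dispatched to MUL
c29: I6 operands ready
c33: I6 complete
c34: R4←I6
c35: I7 dispatched to INT
c36: I7 operands ready
c37: I7 complete
c38: R4←I7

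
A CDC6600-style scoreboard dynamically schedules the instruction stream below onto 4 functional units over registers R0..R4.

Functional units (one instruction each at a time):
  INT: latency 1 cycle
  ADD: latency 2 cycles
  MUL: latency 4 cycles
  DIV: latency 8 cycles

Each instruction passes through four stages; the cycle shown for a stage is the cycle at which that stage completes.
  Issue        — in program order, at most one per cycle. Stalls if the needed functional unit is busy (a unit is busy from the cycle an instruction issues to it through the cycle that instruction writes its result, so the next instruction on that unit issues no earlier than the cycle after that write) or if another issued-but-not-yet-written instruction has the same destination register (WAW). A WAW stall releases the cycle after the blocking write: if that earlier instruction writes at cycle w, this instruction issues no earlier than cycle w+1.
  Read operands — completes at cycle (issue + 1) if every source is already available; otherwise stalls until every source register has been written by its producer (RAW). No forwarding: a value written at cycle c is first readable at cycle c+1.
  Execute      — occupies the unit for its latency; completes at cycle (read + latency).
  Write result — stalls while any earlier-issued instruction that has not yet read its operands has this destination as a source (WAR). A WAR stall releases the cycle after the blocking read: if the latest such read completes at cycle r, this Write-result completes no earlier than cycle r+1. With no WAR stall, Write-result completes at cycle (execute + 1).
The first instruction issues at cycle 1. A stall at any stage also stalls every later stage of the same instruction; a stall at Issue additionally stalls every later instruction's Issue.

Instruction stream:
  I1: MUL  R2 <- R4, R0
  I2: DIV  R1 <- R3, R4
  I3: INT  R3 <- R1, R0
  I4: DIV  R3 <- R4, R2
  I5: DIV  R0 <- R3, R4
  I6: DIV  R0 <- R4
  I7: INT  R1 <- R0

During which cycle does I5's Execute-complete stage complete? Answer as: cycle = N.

1) issue 1, read 2, done 6, write 7
2) issue 2, read 3, done 11, write 12
3) issue 3, read 13, done 14, write 15  <RAW R1: wait I2 write@12>
4) issue 16, read 17, done 25, write 26  <WAW R3: wait I3 write@15>
5) issue 27, read 28, done 36, write 37  <struct: DIV busy until I4 writes@26>
6) issue 38, read 39, done 47, write 48  <struct: DIV busy until I5 writes@37>
7) issue 39, read 49, done 50, write 51  <RAW R0: wait I6 write@48>

cycle = 36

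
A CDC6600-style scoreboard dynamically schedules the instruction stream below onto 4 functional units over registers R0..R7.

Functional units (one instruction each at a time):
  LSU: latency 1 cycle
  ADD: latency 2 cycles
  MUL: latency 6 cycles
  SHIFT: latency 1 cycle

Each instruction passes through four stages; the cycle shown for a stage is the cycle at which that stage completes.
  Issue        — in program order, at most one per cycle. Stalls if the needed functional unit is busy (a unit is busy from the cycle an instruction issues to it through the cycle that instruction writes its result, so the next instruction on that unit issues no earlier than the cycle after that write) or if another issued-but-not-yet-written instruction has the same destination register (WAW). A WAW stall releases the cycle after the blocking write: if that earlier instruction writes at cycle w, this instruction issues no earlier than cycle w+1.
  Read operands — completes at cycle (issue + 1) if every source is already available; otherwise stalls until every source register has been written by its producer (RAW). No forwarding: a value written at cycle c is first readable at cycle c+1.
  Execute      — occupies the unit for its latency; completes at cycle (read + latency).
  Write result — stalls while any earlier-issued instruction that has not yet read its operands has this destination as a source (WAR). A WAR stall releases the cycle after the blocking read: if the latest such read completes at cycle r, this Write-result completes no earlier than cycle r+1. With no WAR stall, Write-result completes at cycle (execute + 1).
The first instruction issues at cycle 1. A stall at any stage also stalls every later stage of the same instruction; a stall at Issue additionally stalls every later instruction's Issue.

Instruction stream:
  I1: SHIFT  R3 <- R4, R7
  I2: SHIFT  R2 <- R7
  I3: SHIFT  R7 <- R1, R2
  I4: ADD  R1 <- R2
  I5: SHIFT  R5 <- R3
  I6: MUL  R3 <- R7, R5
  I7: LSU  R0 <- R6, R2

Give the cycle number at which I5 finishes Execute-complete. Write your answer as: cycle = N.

cycle = 15

I1: IS=1 RO=2 EX=3 WR=4
I2: IS=5 RO=6 EX=7 WR=8  [struct: SHIFT busy until I1 writes@4]
I3: IS=9 RO=10 EX=11 WR=12  [struct: SHIFT busy until I2 writes@8]
I4: IS=10 RO=11 EX=13 WR=14
I5: IS=13 RO=14 EX=15 WR=16  [struct: SHIFT busy until I3 writes@12]
I6: IS=14 RO=17 EX=23 WR=24  [RAW R5: wait I5 write@16]
I7: IS=15 RO=16 EX=17 WR=18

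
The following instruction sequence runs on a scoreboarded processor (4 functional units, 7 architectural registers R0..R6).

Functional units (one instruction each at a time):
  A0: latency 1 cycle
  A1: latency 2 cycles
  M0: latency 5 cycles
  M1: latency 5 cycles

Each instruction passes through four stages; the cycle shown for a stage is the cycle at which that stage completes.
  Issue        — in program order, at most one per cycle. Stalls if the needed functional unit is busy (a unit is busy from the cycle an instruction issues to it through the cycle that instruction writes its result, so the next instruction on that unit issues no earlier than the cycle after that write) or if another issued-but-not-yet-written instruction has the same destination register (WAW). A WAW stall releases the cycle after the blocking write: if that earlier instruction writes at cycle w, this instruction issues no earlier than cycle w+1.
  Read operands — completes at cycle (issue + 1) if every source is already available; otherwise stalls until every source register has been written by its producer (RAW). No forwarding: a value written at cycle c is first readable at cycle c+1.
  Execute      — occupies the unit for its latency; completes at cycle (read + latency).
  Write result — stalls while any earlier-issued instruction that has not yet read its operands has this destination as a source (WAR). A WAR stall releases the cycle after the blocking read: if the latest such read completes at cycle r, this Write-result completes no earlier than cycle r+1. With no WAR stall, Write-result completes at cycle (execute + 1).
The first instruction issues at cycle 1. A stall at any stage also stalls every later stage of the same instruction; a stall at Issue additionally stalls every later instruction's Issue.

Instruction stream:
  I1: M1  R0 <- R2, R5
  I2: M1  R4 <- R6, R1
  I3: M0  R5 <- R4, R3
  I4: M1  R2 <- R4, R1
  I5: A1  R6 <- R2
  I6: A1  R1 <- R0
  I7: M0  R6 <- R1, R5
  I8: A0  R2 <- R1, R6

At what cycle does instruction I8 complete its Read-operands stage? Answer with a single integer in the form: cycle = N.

cycle = 41

1) issue 1, read 2, done 7, write 8
2) issue 9, read 10, done 15, write 16  <struct: M1 busy until I1 writes@8>
3) issue 10, read 17, done 22, write 23  <RAW R4: wait I2 write@16>
4) issue 17, read 18, done 23, write 24  <struct: M1 busy until I2 writes@16>
5) issue 18, read 25, done 27, write 28  <RAW R2: wait I4 write@24>
6) issue 29, read 30, done 32, write 33  <struct: A1 busy until I5 writes@28>
7) issue 30, read 34, done 39, write 40  <RAW R1: wait I6 write@33>
8) issue 31, read 41, done 42, write 43  <RAW R6: wait I7 write@40>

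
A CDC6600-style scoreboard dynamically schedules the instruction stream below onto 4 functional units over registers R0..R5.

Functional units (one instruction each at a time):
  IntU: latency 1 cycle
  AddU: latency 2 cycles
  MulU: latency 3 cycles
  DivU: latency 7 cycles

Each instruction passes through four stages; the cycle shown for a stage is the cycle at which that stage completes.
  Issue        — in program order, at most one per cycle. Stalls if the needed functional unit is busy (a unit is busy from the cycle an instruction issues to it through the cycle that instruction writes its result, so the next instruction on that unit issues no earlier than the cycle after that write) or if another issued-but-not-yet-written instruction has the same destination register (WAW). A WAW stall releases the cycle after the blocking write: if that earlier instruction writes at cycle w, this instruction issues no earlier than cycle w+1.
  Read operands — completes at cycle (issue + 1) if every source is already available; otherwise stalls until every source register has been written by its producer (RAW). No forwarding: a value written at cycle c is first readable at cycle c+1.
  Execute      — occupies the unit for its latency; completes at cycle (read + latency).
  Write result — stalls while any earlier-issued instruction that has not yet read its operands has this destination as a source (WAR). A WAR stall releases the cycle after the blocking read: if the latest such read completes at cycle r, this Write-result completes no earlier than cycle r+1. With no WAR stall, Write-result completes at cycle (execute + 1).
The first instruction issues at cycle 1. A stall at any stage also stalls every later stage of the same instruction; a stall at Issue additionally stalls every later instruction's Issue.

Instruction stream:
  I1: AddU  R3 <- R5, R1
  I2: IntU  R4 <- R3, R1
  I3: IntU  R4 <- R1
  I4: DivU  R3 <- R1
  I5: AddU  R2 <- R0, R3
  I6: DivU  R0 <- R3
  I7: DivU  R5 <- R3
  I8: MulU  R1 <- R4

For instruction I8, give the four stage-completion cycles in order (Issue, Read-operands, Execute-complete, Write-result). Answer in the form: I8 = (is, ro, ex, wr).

I8 = (31, 32, 35, 36)

[1] I1→AddU
[2] I1 RO; I2→IntU
[4] I1 EX
[5] I1 WR R3
[6] I2 RO
[7] I2 EX
[8] I2 WR R4
[9] I3→IntU
[10] I3 RO; I4→DivU
[11] I3 EX; I4 RO; I5→AddU
[12] I3 WR R4
[18] I4 EX
[19] I4 WR R3
[20] I5 RO; I6→DivU
[21] I6 RO
[22] I5 EX
[23] I5 WR R2
[28] I6 EX
[29] I6 WR R0
[30] I7→DivU
[31] I7 RO; I8→MulU
[32] I8 RO
[35] I8 EX
[36] I8 WR R1
[38] I7 EX
[39] I7 WR R5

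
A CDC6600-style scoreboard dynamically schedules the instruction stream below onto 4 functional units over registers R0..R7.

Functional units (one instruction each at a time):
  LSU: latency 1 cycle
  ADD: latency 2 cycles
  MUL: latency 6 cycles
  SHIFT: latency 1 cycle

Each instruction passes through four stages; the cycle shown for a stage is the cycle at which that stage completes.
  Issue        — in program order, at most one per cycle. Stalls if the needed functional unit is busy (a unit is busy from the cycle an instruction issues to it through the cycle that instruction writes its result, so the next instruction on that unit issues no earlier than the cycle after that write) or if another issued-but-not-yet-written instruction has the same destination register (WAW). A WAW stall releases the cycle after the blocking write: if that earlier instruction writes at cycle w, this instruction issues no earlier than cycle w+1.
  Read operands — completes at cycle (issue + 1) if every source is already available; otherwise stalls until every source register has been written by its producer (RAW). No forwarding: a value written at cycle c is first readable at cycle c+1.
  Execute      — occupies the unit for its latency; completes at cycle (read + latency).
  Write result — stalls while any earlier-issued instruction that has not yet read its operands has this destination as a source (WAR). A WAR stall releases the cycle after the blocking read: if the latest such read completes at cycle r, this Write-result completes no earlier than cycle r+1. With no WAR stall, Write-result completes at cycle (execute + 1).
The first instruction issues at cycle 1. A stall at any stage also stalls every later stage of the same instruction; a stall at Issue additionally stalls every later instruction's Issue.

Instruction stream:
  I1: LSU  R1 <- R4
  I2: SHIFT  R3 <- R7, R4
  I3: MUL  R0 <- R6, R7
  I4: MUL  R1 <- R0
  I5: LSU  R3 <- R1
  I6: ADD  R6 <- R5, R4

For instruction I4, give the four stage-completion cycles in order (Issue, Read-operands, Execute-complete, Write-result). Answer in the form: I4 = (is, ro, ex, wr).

[I1] 1/2/3/4
[I2] 2/3/4/5
[I3] 3/4/10/11
[I4] 12/13/19/20  (struct: MUL busy until I3 writes@11)
[I5] 13/21/22/23  (RAW R1: wait I4 write@20)
[I6] 14/15/17/18

I4 = (12, 13, 19, 20)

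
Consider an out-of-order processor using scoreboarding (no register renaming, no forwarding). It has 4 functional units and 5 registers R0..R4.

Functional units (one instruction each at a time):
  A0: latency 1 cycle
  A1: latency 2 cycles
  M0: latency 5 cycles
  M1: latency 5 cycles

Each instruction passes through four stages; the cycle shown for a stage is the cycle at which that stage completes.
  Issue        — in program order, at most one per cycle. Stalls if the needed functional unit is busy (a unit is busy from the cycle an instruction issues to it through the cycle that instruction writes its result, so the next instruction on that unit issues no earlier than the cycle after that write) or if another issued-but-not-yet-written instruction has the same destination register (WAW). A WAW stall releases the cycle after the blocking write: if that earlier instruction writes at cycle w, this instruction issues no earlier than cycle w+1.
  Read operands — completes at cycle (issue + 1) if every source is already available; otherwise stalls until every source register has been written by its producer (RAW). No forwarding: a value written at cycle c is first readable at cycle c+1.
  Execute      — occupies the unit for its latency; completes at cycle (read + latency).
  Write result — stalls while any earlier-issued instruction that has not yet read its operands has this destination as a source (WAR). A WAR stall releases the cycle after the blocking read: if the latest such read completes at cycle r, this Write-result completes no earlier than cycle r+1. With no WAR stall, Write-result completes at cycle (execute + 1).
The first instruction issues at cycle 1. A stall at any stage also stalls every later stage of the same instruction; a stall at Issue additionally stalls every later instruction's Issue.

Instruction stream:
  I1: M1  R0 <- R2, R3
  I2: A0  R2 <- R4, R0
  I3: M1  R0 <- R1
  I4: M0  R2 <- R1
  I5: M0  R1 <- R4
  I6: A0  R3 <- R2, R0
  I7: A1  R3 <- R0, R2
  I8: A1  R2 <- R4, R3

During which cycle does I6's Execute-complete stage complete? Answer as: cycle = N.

t=1  I1→M1
t=2  I1 RO; I2→A0
t=7  I1 EX
t=8  I1 WR R0
t=9  I2 RO; I3→M1
t=10  I2 EX; I3 RO
t=11  I2 WR R2
t=12  I4→M0
t=13  I4 RO
t=15  I3 EX
t=16  I3 WR R0
t=18  I4 EX
t=19  I4 WR R2
t=20  I5→M0
t=21  I5 RO; I6→A0
t=22  I6 RO
t=23  I6 EX
t=24  I6 WR R3
t=25  I7→A1
t=26  I5 EX; I7 RO
t=27  I5 WR R1
t=28  I7 EX
t=29  I7 WR R3
t=30  I8→A1
t=31  I8 RO
t=33  I8 EX
t=34  I8 WR R2

cycle = 23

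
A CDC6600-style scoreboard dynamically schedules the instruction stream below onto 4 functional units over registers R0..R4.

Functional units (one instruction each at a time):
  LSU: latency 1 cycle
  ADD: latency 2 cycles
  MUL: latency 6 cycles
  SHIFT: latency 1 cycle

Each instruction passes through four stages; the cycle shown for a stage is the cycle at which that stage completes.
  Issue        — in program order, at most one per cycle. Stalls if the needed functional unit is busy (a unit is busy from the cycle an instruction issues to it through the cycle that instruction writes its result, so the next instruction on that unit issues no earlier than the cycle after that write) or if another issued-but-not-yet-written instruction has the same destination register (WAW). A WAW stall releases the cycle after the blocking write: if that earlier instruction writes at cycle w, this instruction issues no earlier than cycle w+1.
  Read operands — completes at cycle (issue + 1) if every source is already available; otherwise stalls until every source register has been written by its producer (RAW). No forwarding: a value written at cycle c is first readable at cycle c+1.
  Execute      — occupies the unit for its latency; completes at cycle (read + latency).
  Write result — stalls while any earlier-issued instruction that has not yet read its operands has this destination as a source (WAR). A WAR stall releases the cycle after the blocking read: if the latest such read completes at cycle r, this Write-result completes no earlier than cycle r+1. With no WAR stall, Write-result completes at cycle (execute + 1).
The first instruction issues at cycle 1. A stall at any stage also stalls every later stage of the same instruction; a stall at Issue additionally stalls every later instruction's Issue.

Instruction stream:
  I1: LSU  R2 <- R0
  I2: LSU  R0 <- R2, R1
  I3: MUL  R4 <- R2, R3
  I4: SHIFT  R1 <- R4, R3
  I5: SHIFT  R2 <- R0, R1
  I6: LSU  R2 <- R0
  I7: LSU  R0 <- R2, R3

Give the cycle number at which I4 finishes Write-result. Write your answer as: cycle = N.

cycle = 17

I1  is:1  ro:2  ex:3  wr:4
I2  is:5  ro:6  ex:7  wr:8  — struct: LSU busy until I1 writes@4
I3  is:6  ro:7  ex:13  wr:14
I4  is:7  ro:15  ex:16  wr:17  — RAW R4: wait I3 write@14
I5  is:18  ro:19  ex:20  wr:21  — struct: SHIFT busy until I4 writes@17
I6  is:22  ro:23  ex:24  wr:25  — WAW R2: wait I5 write@21
I7  is:26  ro:27  ex:28  wr:29  — struct: LSU busy until I6 writes@25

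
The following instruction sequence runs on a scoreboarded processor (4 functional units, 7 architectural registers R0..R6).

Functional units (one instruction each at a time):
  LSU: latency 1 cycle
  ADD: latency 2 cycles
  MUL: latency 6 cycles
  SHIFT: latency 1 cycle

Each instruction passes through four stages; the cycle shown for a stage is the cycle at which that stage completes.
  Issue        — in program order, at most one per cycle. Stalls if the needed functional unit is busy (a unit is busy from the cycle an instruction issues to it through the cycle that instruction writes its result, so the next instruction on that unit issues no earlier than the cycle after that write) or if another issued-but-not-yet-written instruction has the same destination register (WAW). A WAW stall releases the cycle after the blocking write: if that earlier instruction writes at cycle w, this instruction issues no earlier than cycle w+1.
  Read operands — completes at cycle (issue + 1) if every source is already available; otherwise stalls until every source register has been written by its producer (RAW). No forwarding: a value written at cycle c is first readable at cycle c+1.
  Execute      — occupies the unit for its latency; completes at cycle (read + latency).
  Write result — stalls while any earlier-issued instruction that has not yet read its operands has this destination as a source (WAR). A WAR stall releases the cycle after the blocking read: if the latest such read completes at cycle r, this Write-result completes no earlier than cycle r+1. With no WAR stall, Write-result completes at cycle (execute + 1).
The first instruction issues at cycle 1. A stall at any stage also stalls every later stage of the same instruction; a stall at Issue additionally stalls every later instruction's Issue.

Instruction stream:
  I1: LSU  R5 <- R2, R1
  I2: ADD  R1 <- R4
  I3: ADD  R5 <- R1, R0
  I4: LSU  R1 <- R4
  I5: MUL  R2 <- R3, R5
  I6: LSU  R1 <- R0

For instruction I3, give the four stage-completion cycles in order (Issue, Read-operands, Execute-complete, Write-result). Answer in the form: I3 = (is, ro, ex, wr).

c1: I1 issues→LSU
c2: I1 reads, I2 issues→ADD
c3: I1 exec-done, I2 reads
c4: I1 writes R5
c5: I2 exec-done
c6: I2 writes R1
c7: I3 issues→ADD
c8: I3 reads, I4 issues→LSU
c9: I4 reads, I5 issues→MUL
c10: I3 exec-done, I4 exec-done
c11: I3 writes R5, I4 writes R1
c12: I5 reads, I6 issues→LSU
c13: I6 reads
c14: I6 exec-done
c15: I6 writes R1
c18: I5 exec-done
c19: I5 writes R2

I3 = (7, 8, 10, 11)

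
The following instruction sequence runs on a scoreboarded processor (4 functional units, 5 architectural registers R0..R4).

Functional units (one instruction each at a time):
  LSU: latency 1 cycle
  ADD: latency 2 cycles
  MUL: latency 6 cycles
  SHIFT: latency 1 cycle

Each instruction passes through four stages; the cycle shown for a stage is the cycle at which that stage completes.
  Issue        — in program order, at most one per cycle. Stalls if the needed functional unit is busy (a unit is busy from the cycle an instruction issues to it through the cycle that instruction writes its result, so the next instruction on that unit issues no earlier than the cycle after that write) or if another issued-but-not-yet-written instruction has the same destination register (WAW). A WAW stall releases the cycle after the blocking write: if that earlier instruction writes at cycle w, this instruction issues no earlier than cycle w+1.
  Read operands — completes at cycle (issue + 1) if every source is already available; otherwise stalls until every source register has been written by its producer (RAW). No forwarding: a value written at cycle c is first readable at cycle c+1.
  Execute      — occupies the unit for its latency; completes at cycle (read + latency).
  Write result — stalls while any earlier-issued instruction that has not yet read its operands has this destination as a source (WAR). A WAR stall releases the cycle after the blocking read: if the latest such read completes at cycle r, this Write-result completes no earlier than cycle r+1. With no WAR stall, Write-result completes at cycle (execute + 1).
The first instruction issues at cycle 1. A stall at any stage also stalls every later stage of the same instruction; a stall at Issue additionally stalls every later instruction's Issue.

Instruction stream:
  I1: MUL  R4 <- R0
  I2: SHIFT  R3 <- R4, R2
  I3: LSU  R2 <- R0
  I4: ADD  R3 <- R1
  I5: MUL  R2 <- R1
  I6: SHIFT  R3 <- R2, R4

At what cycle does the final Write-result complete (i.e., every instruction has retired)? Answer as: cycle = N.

I1  is:1  ro:2  ex:8  wr:9
I2  is:2  ro:10  ex:11  wr:12  — RAW R4: wait I1 write@9
I3  is:3  ro:4  ex:5  wr:11  — WAR R2: wait I2 read@10
I4  is:13  ro:14  ex:16  wr:17  — WAW R3: wait I2 write@12
I5  is:14  ro:15  ex:21  wr:22
I6  is:18  ro:23  ex:24  wr:25  — WAW R3: wait I4 write@17, RAW R2: wait I5 write@22

cycle = 25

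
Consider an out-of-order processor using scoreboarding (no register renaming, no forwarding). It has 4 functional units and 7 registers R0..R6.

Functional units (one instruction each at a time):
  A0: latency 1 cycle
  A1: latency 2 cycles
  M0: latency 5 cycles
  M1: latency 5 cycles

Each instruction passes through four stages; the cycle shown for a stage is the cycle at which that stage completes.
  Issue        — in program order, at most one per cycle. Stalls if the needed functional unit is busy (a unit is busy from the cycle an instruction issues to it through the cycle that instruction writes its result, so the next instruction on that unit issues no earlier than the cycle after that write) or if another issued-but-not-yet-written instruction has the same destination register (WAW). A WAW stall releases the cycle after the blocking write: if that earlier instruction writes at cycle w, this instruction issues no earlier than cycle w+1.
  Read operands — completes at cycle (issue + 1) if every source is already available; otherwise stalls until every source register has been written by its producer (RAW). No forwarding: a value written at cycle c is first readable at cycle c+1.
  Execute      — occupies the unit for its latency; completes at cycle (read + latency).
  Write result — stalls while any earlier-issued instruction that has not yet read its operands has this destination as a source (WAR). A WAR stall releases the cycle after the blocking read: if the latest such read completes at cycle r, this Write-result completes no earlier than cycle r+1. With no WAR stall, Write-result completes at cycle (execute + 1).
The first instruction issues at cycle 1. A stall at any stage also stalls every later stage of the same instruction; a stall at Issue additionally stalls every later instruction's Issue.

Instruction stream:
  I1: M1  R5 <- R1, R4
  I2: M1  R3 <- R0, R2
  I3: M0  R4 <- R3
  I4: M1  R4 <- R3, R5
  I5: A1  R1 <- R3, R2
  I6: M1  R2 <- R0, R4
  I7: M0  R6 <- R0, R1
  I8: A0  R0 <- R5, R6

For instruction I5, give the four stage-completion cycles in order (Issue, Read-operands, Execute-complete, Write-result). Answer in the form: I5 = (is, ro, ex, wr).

c1: issue I1 (M1)
c2: I1 read-ops
c7: I1 finished on M1
c8: I1→R5
c9: issue I2 (M1)
c10: I2 read-ops · issue I3 (M0)
c15: I2 finished on M1
c16: I2→R3
c17: I3 read-ops
c22: I3 finished on M0
c23: I3→R4
c24: issue I4 (M1)
c25: I4 read-ops · issue I5 (A1)
c26: I5 read-ops
c28: I5 finished on A1
c29: I5→R1
c30: I4 finished on M1
c31: I4→R4
c32: issue I6 (M1)
c33: I6 read-ops · issue I7 (M0)
c34: I7 read-ops · issue I8 (A0)
c38: I6 finished on M1
c39: I6→R2 · I7 finished on M0
c40: I7→R6
c41: I8 read-ops
c42: I8 finished on A0
c43: I8→R0

I5 = (25, 26, 28, 29)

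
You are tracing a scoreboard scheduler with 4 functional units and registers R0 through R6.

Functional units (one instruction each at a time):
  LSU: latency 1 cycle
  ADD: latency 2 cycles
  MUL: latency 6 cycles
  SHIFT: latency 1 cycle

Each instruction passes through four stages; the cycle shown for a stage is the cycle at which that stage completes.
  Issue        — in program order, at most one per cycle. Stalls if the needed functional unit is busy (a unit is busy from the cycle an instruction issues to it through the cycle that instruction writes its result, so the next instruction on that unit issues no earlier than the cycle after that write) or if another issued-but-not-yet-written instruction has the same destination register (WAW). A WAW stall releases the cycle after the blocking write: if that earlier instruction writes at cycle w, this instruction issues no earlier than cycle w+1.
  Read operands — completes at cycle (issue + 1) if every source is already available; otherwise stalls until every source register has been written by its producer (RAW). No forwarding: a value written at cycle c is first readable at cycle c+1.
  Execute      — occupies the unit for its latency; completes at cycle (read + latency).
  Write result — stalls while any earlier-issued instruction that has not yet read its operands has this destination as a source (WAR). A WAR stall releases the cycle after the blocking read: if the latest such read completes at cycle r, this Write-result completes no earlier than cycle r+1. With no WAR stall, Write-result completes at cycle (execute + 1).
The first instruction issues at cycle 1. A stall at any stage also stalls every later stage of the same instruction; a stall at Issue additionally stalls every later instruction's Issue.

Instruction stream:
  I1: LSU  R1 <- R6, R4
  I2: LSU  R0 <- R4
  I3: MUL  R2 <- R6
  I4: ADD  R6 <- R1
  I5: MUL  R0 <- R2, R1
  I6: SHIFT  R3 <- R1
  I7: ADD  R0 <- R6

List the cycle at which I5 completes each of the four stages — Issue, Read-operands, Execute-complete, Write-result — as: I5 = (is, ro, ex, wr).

[I1] 1/2/3/4
[I2] 5/6/7/8  (struct: LSU busy until I1 writes@4)
[I3] 6/7/13/14
[I4] 7/8/10/11
[I5] 15/16/22/23  (struct: MUL busy until I3 writes@14)
[I6] 16/17/18/19
[I7] 24/25/27/28  (WAW R0: wait I5 write@23)

I5 = (15, 16, 22, 23)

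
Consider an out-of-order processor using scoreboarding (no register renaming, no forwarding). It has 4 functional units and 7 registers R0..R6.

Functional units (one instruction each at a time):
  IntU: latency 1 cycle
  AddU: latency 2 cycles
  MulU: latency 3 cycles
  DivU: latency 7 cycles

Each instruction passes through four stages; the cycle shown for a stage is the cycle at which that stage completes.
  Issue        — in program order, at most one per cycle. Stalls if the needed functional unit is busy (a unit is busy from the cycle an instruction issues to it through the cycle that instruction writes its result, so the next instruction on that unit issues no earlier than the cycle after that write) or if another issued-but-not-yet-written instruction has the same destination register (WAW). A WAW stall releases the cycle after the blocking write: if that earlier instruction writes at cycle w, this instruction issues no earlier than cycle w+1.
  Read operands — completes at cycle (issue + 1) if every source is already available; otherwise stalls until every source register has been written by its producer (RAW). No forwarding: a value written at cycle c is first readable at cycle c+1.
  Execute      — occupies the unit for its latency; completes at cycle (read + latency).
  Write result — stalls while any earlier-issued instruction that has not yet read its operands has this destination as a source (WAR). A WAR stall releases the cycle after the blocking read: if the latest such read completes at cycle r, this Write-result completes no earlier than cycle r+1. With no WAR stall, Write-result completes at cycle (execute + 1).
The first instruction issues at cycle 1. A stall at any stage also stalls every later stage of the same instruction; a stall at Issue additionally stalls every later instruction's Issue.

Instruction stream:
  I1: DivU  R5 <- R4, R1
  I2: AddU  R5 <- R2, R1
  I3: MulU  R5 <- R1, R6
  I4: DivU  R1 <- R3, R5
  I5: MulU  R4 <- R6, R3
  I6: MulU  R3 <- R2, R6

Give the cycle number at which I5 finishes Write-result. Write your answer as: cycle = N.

t=1  issue I1 (DivU)
t=2  I1 read-ops
t=9  I1 finished on DivU
t=10  I1→R5
t=11  issue I2 (AddU)
t=12  I2 read-ops
t=14  I2 finished on AddU
t=15  I2→R5
t=16  issue I3 (MulU)
t=17  I3 read-ops, issue I4 (DivU)
t=20  I3 finished on MulU
t=21  I3→R5
t=22  I4 read-ops, issue I5 (MulU)
t=23  I5 read-ops
t=26  I5 finished on MulU
t=27  I5→R4
t=28  issue I6 (MulU)
t=29  I4 finished on DivU, I6 read-ops
t=30  I4→R1
t=32  I6 finished on MulU
t=33  I6→R3

cycle = 27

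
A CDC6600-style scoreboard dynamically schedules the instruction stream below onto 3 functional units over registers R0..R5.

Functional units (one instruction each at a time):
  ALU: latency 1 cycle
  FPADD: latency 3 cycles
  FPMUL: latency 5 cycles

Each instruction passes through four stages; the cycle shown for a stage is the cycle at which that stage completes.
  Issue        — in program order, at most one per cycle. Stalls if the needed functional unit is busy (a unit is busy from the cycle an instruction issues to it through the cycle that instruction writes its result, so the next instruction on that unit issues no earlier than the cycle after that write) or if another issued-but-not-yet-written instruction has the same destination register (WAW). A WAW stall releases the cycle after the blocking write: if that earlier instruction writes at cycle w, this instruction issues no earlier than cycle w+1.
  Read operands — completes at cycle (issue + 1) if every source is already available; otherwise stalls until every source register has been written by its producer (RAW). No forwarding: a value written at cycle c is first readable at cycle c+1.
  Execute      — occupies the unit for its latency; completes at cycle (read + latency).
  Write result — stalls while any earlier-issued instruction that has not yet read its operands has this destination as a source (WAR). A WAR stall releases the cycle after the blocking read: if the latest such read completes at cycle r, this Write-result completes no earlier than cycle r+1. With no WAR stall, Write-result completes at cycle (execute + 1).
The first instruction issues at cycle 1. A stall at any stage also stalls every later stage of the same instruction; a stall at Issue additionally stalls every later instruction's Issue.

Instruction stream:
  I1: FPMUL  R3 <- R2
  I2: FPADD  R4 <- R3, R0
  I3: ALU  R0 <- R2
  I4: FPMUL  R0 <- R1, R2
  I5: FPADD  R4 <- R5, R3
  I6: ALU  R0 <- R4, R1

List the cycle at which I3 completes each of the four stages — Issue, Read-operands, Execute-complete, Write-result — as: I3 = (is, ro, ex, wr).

I1 -> (1, 2, 7, 8)
I2 -> (2, 9, 12, 13)  // RAW R3: wait I1 write@8
I3 -> (3, 4, 5, 10)  // WAR R0: wait I2 read@9
I4 -> (11, 12, 17, 18)  // WAW R0: wait I3 write@10
I5 -> (14, 15, 18, 19)  // struct: FPADD busy until I2 writes@13
I6 -> (19, 20, 21, 22)  // WAW R0: wait I4 write@18

I3 = (3, 4, 5, 10)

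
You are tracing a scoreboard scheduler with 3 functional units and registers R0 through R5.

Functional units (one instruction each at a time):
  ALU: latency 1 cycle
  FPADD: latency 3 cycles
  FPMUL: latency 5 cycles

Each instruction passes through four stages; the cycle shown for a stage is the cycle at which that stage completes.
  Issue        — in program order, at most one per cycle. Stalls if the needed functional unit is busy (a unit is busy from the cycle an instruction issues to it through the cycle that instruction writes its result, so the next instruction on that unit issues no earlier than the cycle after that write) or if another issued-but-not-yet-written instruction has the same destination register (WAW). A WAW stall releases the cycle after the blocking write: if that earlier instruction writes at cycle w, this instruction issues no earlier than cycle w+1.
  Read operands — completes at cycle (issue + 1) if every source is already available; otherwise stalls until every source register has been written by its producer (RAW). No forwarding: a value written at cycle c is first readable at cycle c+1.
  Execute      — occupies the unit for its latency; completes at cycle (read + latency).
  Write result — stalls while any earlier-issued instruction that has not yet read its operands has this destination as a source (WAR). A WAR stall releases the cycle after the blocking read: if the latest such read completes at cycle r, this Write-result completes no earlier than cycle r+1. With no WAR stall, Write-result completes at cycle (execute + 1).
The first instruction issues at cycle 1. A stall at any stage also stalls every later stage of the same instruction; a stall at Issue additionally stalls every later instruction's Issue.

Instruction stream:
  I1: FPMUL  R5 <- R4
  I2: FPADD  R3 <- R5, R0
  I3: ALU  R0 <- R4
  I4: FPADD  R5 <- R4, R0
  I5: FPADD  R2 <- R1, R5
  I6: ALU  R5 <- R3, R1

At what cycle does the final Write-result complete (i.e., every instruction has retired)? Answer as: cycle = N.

c1: I1→FPMUL
c2: I1 RO | I2→FPADD
c3: I3→ALU
c4: I3 RO
c5: I3 EX
c7: I1 EX
c8: I1 WR R5
c9: I2 RO
c10: I3 WR R0
c12: I2 EX
c13: I2 WR R3
c14: I4→FPADD
c15: I4 RO
c18: I4 EX
c19: I4 WR R5
c20: I5→FPADD
c21: I5 RO | I6→ALU
c22: I6 RO
c23: I6 EX
c24: I5 EX | I6 WR R5
c25: I5 WR R2

cycle = 25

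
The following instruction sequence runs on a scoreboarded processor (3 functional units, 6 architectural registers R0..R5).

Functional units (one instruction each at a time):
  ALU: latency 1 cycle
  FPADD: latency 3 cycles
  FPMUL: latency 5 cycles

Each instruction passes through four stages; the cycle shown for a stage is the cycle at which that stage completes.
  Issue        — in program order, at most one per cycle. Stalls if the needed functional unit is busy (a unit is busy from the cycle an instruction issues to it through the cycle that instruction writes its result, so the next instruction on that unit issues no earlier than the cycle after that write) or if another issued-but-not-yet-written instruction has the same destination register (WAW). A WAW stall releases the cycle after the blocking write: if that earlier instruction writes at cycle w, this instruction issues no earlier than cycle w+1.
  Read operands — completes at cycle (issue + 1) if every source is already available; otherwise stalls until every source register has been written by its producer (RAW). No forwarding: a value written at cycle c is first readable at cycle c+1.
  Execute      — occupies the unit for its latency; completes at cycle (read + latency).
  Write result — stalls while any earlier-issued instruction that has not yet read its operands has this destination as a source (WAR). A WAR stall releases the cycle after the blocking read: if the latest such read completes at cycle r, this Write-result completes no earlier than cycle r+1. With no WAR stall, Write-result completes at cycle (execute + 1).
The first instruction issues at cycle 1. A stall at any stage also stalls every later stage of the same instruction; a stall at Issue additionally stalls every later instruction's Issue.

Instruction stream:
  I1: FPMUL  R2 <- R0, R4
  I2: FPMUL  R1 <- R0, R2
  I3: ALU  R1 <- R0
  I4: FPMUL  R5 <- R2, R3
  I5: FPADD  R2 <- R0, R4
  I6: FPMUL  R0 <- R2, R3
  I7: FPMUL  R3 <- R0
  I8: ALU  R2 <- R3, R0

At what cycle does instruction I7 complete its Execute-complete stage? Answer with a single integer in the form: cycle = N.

cycle = 40

I1: IS=1 RO=2 EX=7 WR=8
I2: IS=9 RO=10 EX=15 WR=16  [struct: FPMUL busy until I1 writes@8]
I3: IS=17 RO=18 EX=19 WR=20  [WAW R1: wait I2 write@16]
I4: IS=18 RO=19 EX=24 WR=25
I5: IS=19 RO=20 EX=23 WR=24
I6: IS=26 RO=27 EX=32 WR=33  [struct: FPMUL busy until I4 writes@25]
I7: IS=34 RO=35 EX=40 WR=41  [struct: FPMUL busy until I6 writes@33]
I8: IS=35 RO=42 EX=43 WR=44  [RAW R3: wait I7 write@41]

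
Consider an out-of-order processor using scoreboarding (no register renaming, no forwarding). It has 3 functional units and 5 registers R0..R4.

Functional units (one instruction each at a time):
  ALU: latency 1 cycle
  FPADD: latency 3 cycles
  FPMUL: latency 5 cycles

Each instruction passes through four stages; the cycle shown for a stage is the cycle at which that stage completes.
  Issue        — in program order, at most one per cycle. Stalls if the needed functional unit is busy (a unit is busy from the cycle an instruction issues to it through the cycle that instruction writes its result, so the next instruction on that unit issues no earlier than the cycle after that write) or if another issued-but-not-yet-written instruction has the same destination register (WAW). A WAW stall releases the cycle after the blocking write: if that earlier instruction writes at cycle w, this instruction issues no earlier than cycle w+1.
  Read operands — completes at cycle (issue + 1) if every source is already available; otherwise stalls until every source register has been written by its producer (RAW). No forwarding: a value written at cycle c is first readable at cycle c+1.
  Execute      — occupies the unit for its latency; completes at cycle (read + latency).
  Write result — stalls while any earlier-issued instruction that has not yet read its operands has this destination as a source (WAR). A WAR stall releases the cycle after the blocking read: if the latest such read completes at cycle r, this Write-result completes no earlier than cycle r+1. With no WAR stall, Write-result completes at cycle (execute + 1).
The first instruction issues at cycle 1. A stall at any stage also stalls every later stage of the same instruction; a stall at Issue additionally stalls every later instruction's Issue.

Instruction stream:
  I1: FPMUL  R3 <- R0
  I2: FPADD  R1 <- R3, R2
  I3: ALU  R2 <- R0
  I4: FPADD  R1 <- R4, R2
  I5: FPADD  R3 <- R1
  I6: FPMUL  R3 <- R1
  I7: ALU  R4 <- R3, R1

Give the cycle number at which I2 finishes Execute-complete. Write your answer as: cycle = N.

[I1] 1/2/7/8
[I2] 2/9/12/13  (RAW R3: wait I1 write@8)
[I3] 3/4/5/10  (WAR R2: wait I2 read@9)
[I4] 14/15/18/19  (struct: FPADD busy until I2 writes@13)
[I5] 20/21/24/25  (struct: FPADD busy until I4 writes@19)
[I6] 26/27/32/33  (WAW R3: wait I5 write@25)
[I7] 27/34/35/36  (RAW R3: wait I6 write@33)

cycle = 12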